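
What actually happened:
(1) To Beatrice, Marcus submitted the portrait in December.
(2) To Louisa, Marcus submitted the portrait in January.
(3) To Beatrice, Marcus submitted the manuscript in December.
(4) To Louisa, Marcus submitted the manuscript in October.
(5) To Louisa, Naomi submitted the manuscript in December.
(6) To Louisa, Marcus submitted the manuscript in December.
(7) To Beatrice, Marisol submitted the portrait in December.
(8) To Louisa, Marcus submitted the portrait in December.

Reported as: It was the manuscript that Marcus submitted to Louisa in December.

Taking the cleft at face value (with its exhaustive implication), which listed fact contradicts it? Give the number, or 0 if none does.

8

Focus of the cleft: "the manuscript" (the thing). Presupposed background: Marcus as agent and Louisa as recipient and in December as setting.
The exhaustive reading says no other thing fits that background.
Fact (8) shares the background but with thing = the portrait; exhaustivity is violated.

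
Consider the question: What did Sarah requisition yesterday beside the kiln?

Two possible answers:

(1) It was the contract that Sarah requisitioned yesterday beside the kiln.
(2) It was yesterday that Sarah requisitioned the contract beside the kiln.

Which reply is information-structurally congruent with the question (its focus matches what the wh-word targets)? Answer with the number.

1

The question word "what" targets the direct object.
Option (1) clefts "the contract" — that matches what the question asks about.
Option (2) clefts "yesterday" — the time, not what was asked.
So the congruent reply is (1).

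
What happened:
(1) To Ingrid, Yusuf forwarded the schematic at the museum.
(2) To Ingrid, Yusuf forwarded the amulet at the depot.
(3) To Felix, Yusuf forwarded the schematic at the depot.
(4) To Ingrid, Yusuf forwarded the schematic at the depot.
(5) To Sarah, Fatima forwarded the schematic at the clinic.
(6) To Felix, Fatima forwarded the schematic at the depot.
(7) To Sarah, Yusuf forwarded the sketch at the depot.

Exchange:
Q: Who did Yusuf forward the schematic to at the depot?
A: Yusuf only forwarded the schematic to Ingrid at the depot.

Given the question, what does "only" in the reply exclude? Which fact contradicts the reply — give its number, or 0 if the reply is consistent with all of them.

3

Answering "Who did ... to ...?" puts focus on the recipient — here, "Ingrid".
"Only" then excludes alternative recipients while the background — Yusuf as agent and the schematic as thing and at the depot as setting — is held fixed.
Fact (3) keeps Yusuf as agent and the schematic as thing and at the depot as setting but has recipient = Felix; that refutes the reply.
(Fact (2) would refute a reading with focus on the thing — but that is not what the question asks.)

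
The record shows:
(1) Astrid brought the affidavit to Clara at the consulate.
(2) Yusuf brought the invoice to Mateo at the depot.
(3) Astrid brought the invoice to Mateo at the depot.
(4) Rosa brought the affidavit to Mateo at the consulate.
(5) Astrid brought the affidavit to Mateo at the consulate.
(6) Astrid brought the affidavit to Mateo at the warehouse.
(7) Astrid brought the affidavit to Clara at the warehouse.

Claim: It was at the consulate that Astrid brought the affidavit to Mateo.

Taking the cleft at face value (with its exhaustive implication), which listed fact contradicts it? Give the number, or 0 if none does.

6

The cleft puts "at the consulate" in focus and presupposes the open proposition with agent = Astrid, thing = the affidavit, recipient = Mateo.
Exhaustivity: at the consulate is the only setting satisfying that background.
Fact (6) shares the background but with setting = at the warehouse; exhaustivity is violated.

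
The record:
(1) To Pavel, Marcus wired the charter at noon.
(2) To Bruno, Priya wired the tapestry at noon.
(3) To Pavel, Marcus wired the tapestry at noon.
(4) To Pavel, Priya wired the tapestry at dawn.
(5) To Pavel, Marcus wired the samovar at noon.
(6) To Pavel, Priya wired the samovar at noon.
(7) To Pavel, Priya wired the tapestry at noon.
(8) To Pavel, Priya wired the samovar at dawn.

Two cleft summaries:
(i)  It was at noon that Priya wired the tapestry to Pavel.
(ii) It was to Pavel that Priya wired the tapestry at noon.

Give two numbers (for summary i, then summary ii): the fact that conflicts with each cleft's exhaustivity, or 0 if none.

4, 2

(i): focus "at noon". Looking for same agent, thing, recipient (Priya / the tapestry / Pavel) with some other setting — fact (4) has at dawn there. Refuted.
(ii): focus "Pavel". Looking for same agent, thing, setting (Priya / the tapestry / at noon) with some other recipient — fact (2) has Bruno there. Refuted.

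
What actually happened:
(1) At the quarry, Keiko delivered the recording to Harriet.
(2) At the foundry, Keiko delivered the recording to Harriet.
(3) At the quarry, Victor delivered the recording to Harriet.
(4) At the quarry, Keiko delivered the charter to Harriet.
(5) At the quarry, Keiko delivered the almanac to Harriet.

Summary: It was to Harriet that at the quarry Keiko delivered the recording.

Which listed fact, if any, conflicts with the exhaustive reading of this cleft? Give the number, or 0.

0

Focus of the cleft: "Harriet" (the recipient). Presupposed background: same agent, thing, setting (Keiko / the recording / at the quarry).
The exhaustive reading says no other recipient fits that background.
Every other fact differs from the presupposition on some backgrounded slot, so none challenges the exhaustivity.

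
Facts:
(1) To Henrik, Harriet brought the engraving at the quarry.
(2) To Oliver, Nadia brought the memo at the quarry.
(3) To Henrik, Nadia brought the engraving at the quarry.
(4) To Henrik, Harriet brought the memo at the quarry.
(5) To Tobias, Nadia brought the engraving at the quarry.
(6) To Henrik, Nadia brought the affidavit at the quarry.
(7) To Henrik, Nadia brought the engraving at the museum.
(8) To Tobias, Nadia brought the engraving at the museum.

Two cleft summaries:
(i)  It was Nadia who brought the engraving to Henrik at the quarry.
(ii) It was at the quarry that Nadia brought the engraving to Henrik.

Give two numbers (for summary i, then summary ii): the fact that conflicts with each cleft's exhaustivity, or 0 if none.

1, 7

Summary (i) focuses "Nadia" (the agent); background the engraving as thing and Henrik as recipient and at the quarry as setting. Fact (1) matches that background with agent = Harriet — refutes (i).
Summary (ii) focuses "at the quarry" (the setting); background Nadia as agent and the engraving as thing and Henrik as recipient. Fact (7) matches that background with setting = at the museum — refutes (ii).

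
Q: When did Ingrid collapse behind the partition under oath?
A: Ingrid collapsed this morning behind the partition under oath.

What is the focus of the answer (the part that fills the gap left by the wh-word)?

this morning

The wh-word "when" asks about the time.
In the answer, "Ingrid", "behind the partition" and "under oath" are given — repeated from the question.
The constituent filling the time gap is "this morning"; that is the focus and would carry nuclear stress.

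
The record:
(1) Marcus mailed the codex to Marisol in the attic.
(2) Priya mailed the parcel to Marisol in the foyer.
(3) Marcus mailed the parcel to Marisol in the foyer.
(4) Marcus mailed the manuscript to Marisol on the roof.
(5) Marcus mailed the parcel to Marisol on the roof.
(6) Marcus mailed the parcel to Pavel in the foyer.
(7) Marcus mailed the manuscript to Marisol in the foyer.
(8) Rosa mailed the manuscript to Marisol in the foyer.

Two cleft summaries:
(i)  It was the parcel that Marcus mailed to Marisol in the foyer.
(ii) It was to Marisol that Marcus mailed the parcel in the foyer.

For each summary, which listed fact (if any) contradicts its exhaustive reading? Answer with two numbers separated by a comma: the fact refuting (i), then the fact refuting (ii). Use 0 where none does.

7, 6

(i): focus "the parcel". Looking for same agent, recipient, setting (Marcus / Marisol / in the foyer) with some other thing — fact (7) has the manuscript there. Refuted.
(ii): focus "Marisol". Looking for same agent, thing, setting (Marcus / the parcel / in the foyer) with some other recipient — fact (6) has Pavel there. Refuted.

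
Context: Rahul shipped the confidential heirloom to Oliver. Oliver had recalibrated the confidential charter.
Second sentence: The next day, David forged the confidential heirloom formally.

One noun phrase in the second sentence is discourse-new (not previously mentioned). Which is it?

David

"the confidential heirloom" in the second sentence is given — already mentioned in the context.
"David" has no antecedent in the context; it is discourse-new.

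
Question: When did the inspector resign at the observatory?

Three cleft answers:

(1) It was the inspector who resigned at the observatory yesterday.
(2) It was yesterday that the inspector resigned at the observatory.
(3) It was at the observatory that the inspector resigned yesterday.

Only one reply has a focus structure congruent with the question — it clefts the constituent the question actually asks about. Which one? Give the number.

The question word "when" targets the time.
Option (1) clefts "the inspector" — the subject (agent), not what was asked.
Option (2) clefts "yesterday" — that matches what the question asks about.
Option (3) clefts "at the observatory" — the location, not what was asked.
So the congruent reply is (2).

2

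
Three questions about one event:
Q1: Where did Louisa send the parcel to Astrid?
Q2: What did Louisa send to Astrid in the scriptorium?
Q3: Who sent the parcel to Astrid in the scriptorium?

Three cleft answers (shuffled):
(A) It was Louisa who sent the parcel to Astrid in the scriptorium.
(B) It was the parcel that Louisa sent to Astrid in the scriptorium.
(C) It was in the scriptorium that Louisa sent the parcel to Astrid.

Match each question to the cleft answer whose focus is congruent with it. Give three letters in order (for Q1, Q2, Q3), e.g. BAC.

CBA

Q1 asks about the location; cleft (C) focuses "in the scriptorium", which is the location — so Q1 → C.
Q2 asks about the direct object; cleft (B) focuses "the parcel", which is the direct object — so Q2 → B.
Q3 asks about the subject (agent); cleft (A) focuses "Louisa", which is the subject (agent) — so Q3 → A.
Mapping: Q1→C, Q2→B, Q3→A.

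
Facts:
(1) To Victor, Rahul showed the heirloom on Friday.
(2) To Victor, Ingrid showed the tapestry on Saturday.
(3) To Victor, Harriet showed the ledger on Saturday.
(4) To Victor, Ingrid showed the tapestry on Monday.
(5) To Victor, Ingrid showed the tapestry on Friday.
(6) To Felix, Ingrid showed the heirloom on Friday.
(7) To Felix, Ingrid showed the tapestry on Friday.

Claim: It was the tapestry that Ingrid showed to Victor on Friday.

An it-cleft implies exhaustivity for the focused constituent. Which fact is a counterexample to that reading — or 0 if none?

The cleft puts "the tapestry" in focus and presupposes the open proposition with agent = Ingrid, recipient = Victor, setting = on Friday.
Exhaustivity: the tapestry is the only thing satisfying that background.
No listed fact matches the background with a different thing. Exhaustivity holds.

0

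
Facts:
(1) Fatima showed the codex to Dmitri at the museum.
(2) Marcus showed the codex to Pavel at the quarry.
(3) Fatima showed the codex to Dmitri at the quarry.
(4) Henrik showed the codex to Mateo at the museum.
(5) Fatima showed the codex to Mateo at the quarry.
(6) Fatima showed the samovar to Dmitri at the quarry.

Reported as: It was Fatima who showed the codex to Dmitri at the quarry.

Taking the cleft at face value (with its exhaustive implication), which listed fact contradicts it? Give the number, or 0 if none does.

0

The cleft puts "Fatima" in focus and presupposes the open proposition with same thing, recipient, setting (the codex / Dmitri / at the quarry).
The exhaustive reading says no other agent fits that background.
No listed fact matches the background with a different agent. Exhaustivity holds.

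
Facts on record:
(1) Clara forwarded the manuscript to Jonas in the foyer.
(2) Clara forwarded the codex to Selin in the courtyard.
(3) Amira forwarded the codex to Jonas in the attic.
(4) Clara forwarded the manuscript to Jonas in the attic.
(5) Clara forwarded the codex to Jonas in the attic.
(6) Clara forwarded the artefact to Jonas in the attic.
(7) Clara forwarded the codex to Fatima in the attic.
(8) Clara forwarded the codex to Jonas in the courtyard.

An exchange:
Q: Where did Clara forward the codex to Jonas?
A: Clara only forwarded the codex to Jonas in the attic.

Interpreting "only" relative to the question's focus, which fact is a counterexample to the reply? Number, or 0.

8

Answering "Where did ...?" puts focus on the setting — here, "in the attic".
So "only" ranges over settings; the rest (Clara as agent and the codex as thing and Jonas as recipient) is presupposed.
Fact (8) shares the background with a different setting (in the courtyard) — counterexample.
(Fact (7) would refute a reading with focus on the recipient — but that is not what the question asks.)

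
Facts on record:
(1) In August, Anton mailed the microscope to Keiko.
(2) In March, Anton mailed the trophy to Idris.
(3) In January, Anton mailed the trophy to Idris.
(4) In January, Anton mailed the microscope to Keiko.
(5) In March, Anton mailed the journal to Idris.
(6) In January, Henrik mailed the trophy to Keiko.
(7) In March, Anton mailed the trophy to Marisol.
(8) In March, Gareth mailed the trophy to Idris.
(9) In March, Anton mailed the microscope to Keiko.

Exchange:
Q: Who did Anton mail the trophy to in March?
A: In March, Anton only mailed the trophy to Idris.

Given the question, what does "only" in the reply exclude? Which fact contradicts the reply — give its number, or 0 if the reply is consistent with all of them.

The question "Who did ... to ...?" targets the recipient, so in the reply the focus falls on "Idris".
"Only" then excludes alternative recipients while the background — Anton as agent and the trophy as thing and in March as setting — is held fixed.
Fact (7) keeps Anton as agent and the trophy as thing and in March as setting but has recipient = Marisol; that refutes the reply.
(Fact (5) would refute a reading with focus on the thing — but that is not what the question asks.)

7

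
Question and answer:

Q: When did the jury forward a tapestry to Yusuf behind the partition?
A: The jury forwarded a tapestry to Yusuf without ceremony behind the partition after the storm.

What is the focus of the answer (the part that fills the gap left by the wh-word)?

after the storm

The wh-word "when" asks about the time.
In the answer, "the jury", "a tapestry", "to Yusuf" and "behind the partition" are given — repeated from the question.
"without ceremony" is also new, but it specifies the manner, which is not what the question asks about — so it is not the focus.
The constituent filling the time gap is "after the storm"; that is the focus.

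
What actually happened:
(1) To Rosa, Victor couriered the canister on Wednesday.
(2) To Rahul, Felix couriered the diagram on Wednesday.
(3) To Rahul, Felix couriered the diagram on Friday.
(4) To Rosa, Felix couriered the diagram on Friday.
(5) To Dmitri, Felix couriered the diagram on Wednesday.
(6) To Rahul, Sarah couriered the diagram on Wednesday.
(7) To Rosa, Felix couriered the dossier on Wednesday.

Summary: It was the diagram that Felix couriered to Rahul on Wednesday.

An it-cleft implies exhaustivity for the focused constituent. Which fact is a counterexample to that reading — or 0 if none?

The cleft puts "the diagram" in focus and presupposes the open proposition with same agent, recipient, setting (Felix / Rahul / on Wednesday).
The exhaustive reading says no other thing fits that background.
Every other fact differs from the presupposition on some backgrounded slot, so none challenges the exhaustivity.

0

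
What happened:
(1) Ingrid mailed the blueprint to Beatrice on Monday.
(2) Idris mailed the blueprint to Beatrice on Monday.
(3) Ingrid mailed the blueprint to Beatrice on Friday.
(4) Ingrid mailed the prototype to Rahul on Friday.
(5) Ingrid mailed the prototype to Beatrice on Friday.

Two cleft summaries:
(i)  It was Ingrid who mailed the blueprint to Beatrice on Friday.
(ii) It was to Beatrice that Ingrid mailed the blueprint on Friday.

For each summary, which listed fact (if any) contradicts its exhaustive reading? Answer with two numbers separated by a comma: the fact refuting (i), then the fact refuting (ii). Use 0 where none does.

(i): focus "Ingrid". No fact shares same thing, recipient, setting (the blueprint / Beatrice / on Friday) with a different agent. 0.
(ii): focus "Beatrice". No fact shares same agent, thing, setting (Ingrid / the blueprint / on Friday) with a different recipient. 0.

0, 0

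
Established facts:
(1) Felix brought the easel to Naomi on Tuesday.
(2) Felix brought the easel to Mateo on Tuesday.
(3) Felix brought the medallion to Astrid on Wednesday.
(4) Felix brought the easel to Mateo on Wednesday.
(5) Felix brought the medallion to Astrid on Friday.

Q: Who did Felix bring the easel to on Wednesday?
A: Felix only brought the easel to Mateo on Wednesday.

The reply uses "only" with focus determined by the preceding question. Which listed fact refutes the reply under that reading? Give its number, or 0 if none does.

Answering "Who did ... to ...?" puts focus on the recipient — here, "Mateo".
"Only" then excludes alternative recipients while the background — agent = Felix, thing = the easel, setting = on Wednesday — is held fixed.
No listed fact shares that background with another recipient. Nothing contradicts the reply.
(Fact (2) would refute a reading with focus on the setting — but that is not what the question asks.)

0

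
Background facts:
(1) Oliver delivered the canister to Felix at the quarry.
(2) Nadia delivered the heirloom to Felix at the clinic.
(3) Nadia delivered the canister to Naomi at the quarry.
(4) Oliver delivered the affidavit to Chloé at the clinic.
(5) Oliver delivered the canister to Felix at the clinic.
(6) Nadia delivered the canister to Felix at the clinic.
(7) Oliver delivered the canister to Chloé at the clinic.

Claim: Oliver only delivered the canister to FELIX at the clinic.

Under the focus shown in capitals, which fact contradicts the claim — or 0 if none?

Focus (in capitals) is "Felix" — the recipient. "Only" excludes alternative recipients while holding fixed same agent, thing, setting (Oliver / the canister / at the clinic).
Fact (7) shares the background but differs in recipient (Chloé) — a counterexample.

7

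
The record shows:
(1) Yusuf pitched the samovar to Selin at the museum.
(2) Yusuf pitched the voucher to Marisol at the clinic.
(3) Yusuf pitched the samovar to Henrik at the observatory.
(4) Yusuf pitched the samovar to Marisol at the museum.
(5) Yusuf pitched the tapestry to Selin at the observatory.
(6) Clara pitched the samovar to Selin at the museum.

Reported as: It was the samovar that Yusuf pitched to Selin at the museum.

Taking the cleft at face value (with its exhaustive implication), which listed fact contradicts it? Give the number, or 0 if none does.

The cleft puts "the samovar" in focus and presupposes the open proposition with agent = Yusuf, recipient = Selin, setting = at the museum.
Exhaustivity: the samovar is the only thing satisfying that background.
No listed fact matches the background with a different thing. Exhaustivity holds.

0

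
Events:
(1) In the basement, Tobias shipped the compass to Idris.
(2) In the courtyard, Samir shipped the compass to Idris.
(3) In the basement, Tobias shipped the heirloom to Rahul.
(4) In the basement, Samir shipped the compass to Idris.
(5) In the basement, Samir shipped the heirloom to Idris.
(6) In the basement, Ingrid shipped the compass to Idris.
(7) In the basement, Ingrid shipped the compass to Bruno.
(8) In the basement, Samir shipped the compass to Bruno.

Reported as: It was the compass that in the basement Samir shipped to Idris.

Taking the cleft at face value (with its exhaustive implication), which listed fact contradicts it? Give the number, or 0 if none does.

5

The cleft puts "the compass" in focus and presupposes the open proposition with Samir as agent and Idris as recipient and in the basement as setting.
The exhaustive reading says no other thing fits that background.
But fact (5) also has Samir as agent and Idris as recipient and in the basement as setting, with thing = the heirloom — so the exhaustive reading fails.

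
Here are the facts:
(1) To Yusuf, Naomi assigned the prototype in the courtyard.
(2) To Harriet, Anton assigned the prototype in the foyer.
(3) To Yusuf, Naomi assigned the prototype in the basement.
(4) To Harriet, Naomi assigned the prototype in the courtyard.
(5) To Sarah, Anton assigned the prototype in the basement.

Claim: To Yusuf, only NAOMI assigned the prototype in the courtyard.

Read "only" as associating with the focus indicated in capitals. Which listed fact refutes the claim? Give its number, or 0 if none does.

0

The capitals mark "Naomi" as focus. So "only" rules out other agents, with the rest (thing = the prototype, recipient = Yusuf, setting = in the courtyard) as background.
No fact matches thing = the prototype, recipient = Yusuf, setting = in the courtyard with a different agent — every other fact differs on at least one backgrounded slot. So no fact refutes it.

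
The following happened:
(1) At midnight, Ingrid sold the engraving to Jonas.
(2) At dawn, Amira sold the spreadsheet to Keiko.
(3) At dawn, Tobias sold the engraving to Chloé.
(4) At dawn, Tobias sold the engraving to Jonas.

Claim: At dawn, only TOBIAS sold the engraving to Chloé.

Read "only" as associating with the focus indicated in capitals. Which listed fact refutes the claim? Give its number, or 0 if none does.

The capitals mark "Tobias" as focus. So "only" rules out other agents, with the rest (the engraving as thing and Chloé as recipient and at dawn as setting) as background.
No fact matches the engraving as thing and Chloé as recipient and at dawn as setting with a different agent — every other fact differs on at least one backgrounded slot. So no fact refutes it.

0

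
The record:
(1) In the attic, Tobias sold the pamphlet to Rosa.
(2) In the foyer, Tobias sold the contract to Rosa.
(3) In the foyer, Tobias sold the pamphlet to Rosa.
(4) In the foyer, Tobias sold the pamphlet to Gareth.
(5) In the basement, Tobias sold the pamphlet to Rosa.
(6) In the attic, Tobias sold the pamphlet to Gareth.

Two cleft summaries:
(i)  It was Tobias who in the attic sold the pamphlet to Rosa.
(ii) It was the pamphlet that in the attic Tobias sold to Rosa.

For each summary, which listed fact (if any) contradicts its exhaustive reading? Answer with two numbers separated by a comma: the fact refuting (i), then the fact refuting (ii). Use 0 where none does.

(i): focus "Tobias". No fact shares thing = the pamphlet, recipient = Rosa, setting = in the attic with a different agent. 0.
(ii): focus "the pamphlet". No fact shares agent = Tobias, recipient = Rosa, setting = in the attic with a different thing. 0.

0, 0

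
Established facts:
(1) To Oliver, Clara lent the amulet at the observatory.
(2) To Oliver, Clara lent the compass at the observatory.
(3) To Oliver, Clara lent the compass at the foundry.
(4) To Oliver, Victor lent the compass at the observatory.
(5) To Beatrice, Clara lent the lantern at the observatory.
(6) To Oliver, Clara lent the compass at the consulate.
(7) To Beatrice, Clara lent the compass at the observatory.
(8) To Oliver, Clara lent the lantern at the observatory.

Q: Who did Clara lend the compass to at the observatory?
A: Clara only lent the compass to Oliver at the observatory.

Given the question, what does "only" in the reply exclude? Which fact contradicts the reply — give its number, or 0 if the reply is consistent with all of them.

7

Answering "Who did ... to ...?" puts focus on the recipient — here, "Oliver".
"Only" then excludes alternative recipients while the background — agent = Clara, thing = the compass, setting = at the observatory — is held fixed.
Fact (7) shares the background with a different recipient (Beatrice) — counterexample.
(Fact (1) would refute a reading with focus on the thing — but that is not what the question asks.)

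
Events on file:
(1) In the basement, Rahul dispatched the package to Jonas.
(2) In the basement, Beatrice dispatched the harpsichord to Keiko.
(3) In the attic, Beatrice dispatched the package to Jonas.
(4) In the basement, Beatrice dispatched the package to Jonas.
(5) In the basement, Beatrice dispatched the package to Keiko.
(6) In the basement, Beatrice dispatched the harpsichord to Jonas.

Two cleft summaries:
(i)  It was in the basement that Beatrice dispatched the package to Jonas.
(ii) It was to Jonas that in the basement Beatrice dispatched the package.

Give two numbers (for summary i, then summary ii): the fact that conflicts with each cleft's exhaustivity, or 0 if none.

Summary (i) focuses "in the basement" (the setting); background agent = Beatrice, thing = the package, recipient = Jonas. Fact (3) matches that background with setting = in the attic — refutes (i).
Summary (ii) focuses "Jonas" (the recipient); background agent = Beatrice, thing = the package, setting = in the basement. Fact (5) matches that background with recipient = Keiko — refutes (ii).

3, 5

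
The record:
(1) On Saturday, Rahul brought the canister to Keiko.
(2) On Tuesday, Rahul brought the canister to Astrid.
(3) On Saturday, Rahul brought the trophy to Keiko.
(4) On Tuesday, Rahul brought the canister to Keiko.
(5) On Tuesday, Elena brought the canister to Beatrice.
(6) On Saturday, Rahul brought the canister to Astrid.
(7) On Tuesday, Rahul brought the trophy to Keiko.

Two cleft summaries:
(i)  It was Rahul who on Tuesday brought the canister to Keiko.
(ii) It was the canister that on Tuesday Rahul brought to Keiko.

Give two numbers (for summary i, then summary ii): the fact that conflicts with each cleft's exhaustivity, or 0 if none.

0, 7

(i): focus "Rahul". No fact shares the canister as thing and Keiko as recipient and on Tuesday as setting with a different agent. 0.
(ii): focus "the canister". Looking for Rahul as agent and Keiko as recipient and on Tuesday as setting with some other thing — fact (7) has the trophy there. Refuted.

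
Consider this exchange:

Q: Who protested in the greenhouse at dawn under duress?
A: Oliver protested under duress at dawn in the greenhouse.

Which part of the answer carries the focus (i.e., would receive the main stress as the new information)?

The wh-word "who" asks about the subject (agent).
In the answer, "at dawn", "in the greenhouse" and "under duress" are given — repeated from the question.
The constituent filling the subject (agent) gap is "Oliver"; that is the focus and would carry nuclear stress.

Oliver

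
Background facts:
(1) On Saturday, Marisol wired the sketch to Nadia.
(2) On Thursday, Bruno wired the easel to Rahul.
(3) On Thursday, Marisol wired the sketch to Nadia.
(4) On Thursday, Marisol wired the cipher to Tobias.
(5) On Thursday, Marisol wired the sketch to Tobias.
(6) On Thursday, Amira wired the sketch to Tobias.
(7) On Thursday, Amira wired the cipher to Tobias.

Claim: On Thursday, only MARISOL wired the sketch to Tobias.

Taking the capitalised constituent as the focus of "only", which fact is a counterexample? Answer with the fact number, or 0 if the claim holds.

6

Focus (in capitals) is "Marisol" — the agent. "Only" excludes alternative agents while holding fixed same thing, recipient, setting (the sketch / Tobias / on Thursday).
Fact (6) shares the background but differs in agent (Amira) — a counterexample.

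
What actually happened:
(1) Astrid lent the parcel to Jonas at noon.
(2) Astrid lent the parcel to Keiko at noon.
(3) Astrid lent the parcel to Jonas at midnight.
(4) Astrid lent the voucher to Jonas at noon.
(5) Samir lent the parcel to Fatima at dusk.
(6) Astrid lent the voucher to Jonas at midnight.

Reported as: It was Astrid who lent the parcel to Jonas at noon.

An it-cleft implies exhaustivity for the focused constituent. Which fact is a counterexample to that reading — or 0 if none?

Focus of the cleft: "Astrid" (the agent). Presupposed background: the parcel as thing and Jonas as recipient and at noon as setting.
The exhaustive reading says no other agent fits that background.
No listed fact matches the background with a different agent. Exhaustivity holds.

0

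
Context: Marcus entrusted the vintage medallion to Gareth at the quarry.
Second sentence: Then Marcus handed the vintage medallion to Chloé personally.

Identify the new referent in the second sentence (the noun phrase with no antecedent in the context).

Chloé

"Marcus" and "the vintage medallion" in the second sentence are given — already mentioned in the context.
"Chloé" has no antecedent in the context; it is discourse-new.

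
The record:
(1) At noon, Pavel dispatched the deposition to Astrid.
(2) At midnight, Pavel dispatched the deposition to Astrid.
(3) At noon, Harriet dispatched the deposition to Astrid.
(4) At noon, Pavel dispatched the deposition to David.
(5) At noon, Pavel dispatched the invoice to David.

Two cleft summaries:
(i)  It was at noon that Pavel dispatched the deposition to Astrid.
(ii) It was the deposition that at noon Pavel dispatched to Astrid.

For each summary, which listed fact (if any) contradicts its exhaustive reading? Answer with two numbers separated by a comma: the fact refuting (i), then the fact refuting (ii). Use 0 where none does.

(i): focus "at noon". Looking for agent = Pavel, thing = the deposition, recipient = Astrid with some other setting — fact (2) has at midnight there. Refuted.
(ii): focus "the deposition". No fact shares agent = Pavel, recipient = Astrid, setting = at noon with a different thing. 0.

2, 0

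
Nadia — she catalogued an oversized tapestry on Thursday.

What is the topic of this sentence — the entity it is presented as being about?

Nadia

The construction explicitly marks "Nadia" as what the sentence is about — the topic.
The remainder of the clause is the comment (what is said about the topic).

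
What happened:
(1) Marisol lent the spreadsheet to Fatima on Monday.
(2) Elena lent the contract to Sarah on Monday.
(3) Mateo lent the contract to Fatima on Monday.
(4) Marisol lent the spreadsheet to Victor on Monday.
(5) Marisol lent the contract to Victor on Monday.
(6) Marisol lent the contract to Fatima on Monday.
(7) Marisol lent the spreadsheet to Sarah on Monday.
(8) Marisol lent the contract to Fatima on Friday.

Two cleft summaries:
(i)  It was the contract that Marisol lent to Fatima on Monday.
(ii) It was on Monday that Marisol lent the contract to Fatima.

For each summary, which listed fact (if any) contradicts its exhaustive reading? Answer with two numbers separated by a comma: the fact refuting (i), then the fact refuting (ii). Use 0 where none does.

1, 8

Summary (i) focuses "the contract" (the thing); background agent = Marisol, recipient = Fatima, setting = on Monday. Fact (1) matches that background with thing = the spreadsheet — refutes (i).
Summary (ii) focuses "on Monday" (the setting); background agent = Marisol, thing = the contract, recipient = Fatima. Fact (8) matches that background with setting = on Friday — refutes (ii).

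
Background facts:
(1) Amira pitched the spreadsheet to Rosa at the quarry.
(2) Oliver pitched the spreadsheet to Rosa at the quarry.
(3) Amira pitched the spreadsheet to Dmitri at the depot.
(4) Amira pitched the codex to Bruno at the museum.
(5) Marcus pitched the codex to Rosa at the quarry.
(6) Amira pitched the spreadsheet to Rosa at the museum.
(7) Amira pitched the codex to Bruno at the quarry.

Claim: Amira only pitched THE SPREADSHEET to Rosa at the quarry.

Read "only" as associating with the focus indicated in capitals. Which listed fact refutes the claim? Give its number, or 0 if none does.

The capitals mark "the spreadsheet" as focus. So "only" rules out other things, with the rest (agent = Amira, recipient = Rosa, setting = at the quarry) as background.
Every other fact changes something in the background, not just the thing. Nothing refutes the claim.

0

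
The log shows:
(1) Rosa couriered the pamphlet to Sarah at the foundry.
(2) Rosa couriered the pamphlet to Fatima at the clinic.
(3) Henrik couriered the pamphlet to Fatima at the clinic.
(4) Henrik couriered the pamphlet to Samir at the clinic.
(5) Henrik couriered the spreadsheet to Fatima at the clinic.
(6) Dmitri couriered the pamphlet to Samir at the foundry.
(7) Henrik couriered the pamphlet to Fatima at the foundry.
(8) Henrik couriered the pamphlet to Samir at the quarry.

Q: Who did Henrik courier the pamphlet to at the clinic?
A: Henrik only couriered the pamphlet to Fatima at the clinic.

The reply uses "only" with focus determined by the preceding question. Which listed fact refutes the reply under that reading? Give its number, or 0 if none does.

Answering "Who did ... to ...?" puts focus on the recipient — here, "Fatima".
So "only" ranges over recipients; the rest (agent = Henrik, thing = the pamphlet, setting = at the clinic) is presupposed.
Fact (4) keeps agent = Henrik, thing = the pamphlet, setting = at the clinic but has recipient = Samir; that refutes the reply.
(Fact (7) would refute a reading with focus on the setting — but that is not what the question asks.)

4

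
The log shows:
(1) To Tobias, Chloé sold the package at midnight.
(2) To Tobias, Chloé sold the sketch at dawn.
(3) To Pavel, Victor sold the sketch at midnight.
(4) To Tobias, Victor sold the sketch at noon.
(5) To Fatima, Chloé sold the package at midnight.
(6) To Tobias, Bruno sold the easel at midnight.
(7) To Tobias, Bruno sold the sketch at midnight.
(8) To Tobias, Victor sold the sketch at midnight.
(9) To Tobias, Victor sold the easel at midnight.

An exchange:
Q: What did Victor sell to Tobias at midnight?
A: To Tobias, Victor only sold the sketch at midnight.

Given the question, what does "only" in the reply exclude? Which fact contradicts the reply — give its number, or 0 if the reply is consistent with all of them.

Answering "What did ...?" puts focus on the thing — here, "the sketch".
"Only" then excludes alternative things while the background — Victor as agent and Tobias as recipient and at midnight as setting — is held fixed.
Fact (9) keeps Victor as agent and Tobias as recipient and at midnight as setting but has thing = the easel; that refutes the reply.
(Fact (4) would refute a reading with focus on the setting — but that is not what the question asks.)

9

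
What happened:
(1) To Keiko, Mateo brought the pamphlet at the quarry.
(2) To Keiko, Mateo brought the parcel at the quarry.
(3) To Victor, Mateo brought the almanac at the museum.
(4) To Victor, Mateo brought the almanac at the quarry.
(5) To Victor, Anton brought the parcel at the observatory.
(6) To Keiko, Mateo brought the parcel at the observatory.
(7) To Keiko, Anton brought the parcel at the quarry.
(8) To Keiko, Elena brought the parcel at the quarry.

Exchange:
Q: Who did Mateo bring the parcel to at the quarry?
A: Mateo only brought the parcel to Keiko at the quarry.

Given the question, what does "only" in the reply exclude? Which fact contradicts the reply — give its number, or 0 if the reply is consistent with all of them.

0

Answering "Who did ... to ...?" puts focus on the recipient — here, "Keiko".
So "only" ranges over recipients; the rest (same agent, thing, setting (Mateo / the parcel / at the quarry)) is presupposed.
No fact keeps same agent, thing, setting (Mateo / the parcel / at the quarry) while changing the recipient; every other fact differs on something backgrounded. The reply stands.
(Fact (6) would refute a reading with focus on the setting — but that is not what the question asks.)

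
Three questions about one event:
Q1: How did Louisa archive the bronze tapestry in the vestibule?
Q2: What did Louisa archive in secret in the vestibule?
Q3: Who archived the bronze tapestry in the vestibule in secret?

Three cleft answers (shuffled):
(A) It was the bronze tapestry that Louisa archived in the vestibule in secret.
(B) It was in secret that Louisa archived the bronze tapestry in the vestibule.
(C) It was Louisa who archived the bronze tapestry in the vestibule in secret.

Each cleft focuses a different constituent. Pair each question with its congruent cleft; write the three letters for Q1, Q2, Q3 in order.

Q1 asks about the manner; cleft (B) focuses "in secret", which is the manner — so Q1 → B.
Q2 asks about the direct object; cleft (A) focuses "the bronze tapestry", which is the direct object — so Q2 → A.
Q3 asks about the subject (agent); cleft (C) focuses "Louisa", which is the subject (agent) — so Q3 → C.
Mapping: Q1→B, Q2→A, Q3→C.

BAC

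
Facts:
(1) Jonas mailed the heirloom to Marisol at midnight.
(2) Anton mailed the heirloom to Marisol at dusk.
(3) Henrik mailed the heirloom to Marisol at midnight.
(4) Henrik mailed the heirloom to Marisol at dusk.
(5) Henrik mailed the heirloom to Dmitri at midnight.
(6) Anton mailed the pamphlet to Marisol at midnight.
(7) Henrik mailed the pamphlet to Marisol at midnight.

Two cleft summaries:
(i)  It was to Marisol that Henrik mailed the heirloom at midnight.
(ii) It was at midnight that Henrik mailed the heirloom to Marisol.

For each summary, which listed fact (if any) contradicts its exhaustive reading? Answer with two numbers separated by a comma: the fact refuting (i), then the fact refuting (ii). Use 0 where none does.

5, 4

(i): focus "Marisol". Looking for agent = Henrik, thing = the heirloom, setting = at midnight with some other recipient — fact (5) has Dmitri there. Refuted.
(ii): focus "at midnight". Looking for agent = Henrik, thing = the heirloom, recipient = Marisol with some other setting — fact (4) has at dusk there. Refuted.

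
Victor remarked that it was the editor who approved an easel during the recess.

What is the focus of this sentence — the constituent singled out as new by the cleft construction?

In an it-cleft "It was X that/who ...", the clefted constituent X is the focus; the that/who-clause expresses the presupposed open proposition.
Here the focus is "the editor". The backgrounded (presupposed) material includes "an easel" and "during the recess".

the editor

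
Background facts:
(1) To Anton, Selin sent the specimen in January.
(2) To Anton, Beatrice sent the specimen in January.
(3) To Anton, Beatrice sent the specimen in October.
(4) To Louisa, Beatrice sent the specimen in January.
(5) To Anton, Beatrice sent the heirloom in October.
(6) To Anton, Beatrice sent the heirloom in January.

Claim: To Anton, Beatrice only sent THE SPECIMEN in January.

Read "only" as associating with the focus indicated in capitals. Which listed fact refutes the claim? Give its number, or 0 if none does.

The capitals mark "the specimen" as focus. So "only" rules out other things, with the rest (Beatrice as agent and Anton as recipient and in January as setting) as background.
Fact (6) shares the background but differs in thing (the heirloom) — a counterexample.

6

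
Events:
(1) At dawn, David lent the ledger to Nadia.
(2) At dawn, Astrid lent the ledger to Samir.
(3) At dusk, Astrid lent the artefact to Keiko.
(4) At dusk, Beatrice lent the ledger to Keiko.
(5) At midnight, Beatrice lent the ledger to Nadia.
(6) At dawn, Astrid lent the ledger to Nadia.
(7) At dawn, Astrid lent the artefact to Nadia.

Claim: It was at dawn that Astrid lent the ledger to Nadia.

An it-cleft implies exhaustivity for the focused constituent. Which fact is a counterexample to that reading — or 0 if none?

Focus of the cleft: "at dawn" (the setting). Presupposed background: same agent, thing, recipient (Astrid / the ledger / Nadia).
Exhaustivity: at dawn is the only setting satisfying that background.
Every other fact differs from the presupposition on some backgrounded slot, so none challenges the exhaustivity.

0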